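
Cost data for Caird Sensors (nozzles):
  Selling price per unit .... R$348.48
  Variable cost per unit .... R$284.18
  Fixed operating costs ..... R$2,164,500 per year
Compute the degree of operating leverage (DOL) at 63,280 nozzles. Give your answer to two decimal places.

At 63,280 units, contribution = 63,280 × R$64.30 = R$4,068,904.00.
Subtracting fixed costs: EBIT = R$4,068,904.00 − R$2,164,500 = R$1,904,404.00.
Degree of operating leverage = R$4,068,904.00 / R$1,904,404.00 = 2.1366.

2.14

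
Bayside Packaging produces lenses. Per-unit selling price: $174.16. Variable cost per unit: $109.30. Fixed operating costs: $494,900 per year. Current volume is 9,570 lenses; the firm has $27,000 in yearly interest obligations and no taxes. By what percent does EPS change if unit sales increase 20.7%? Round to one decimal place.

+130.0%

At 9,570 units, contribution = 9,570 × $64.86 = $620,710.20.
EBIT = $620,710.20 − $494,900 = $125,810.20.
After interest of $27,000.00, pre-tax earnings = $98,810.20.
DCL = total CM / (EBIT − I) = $620,710.20 / $98,810.20 = 6.2818.
%ΔEPS = DCL × %ΔSales = 6.2818 × +20.7% = +130.0%.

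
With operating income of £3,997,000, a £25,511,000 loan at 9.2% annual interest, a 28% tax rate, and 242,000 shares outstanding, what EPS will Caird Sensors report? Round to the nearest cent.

£4.91

Interest = £2,347,012.00, so EBT = £3,997,000 − £2,347,012.00 = £1,649,988.00.
Net income = £1,649,988.00 × (1 − 0.28) = £1,187,991.36.
EPS = £1,187,991.36 ÷ 242,000 = £4.91.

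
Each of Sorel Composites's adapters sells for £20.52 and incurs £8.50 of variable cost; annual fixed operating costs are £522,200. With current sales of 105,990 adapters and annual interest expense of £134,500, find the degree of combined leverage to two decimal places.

2.06

Contribution at this volume is 105,990 × £12.02 = £1,273,999.80.
Subtracting fixed costs: EBIT = £1,273,999.80 − £522,200 = £751,799.80. Interest = £134,500.00.
DOL = £1,273,999.80 ÷ £751,799.80 = 1.6946; DFL = £751,799.80 ÷ £617,299.80 = 1.2179.
Combined leverage = 1.6946 × 1.2179 = 2.0639.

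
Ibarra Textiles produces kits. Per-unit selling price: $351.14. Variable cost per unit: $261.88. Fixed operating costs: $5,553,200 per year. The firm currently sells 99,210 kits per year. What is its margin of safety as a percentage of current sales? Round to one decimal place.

37.3%

Contribution margin per unit = $351.14 − $261.88 = $89.26. Break-even units = $5,553,200 ÷ $89.26 = 62,213.76; break-even revenue = 62,213.76 × $351.14 = $21,845,738.83.
Current sales = 99,210 × $351.14 = $34,836,599.40.
Margin of safety = ($34,836,599.40 − $21,845,738.83) ÷ $34,836,599.40 = 37.3%.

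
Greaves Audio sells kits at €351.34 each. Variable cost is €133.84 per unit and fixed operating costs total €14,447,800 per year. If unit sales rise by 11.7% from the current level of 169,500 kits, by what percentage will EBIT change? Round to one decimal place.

At 169,500 units, contribution = 169,500 × €217.50 = €36,866,250.00.
EBIT = €36,866,250.00 − €14,447,800 = €22,418,450.00.
Degree of operating leverage = €36,866,250.00 / €22,418,450.00 = 1.6445.
Operating income changes by 1.6445 × +11.7% = +19.2%.

+19.2%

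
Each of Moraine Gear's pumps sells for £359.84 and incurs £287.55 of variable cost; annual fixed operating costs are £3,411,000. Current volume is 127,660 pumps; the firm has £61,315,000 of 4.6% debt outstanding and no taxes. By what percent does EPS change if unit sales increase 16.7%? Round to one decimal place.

+51.4%

Total contribution margin = 127,660 × £72.29 = £9,228,541.40.
Operating income = contribution − fixed costs = £9,228,541.40 − £3,411,000 = £5,817,541.40.
After interest of £2,820,490.00, pre-tax earnings = £2,997,051.40.
Degree of combined leverage = contribution ÷ (EBIT − I) = £9,228,541.40 ÷ £2,997,051.40 = 3.0792.
%ΔEPS = DCL × %ΔSales = 3.0792 × +16.7% = +51.4%.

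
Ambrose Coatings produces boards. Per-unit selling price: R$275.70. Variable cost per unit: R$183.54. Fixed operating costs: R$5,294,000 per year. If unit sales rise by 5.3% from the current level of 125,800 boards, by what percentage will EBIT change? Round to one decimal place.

+9.8%

Total contribution margin = 125,800 × R$92.16 = R$11,593,728.00.
EBIT = R$11,593,728.00 − R$5,294,000 = R$6,299,728.00.
DOL = contribution ÷ EBIT = R$11,593,728.00 ÷ R$6,299,728.00 = 1.8404.
Operating income changes by 1.8404 × +5.3% = +9.8%.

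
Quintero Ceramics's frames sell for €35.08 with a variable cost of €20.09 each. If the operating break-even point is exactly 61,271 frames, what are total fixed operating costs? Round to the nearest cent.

€918,452.29

Each unit contributes €35.08 − €20.09 = €14.99.
Since BE = FC / CM, FC = 61,271 × €14.99 = €918,452.29.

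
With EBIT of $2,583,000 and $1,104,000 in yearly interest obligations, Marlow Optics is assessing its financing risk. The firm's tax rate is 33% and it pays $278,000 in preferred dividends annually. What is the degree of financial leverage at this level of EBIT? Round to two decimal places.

2.43

Interest = $1,104,000.00.
Pre-tax preferred-dividend burden = $278,000 ÷ (1 − 0.33) = $414,925.37.
DFL = EBIT ÷ [EBIT − I − D_p/(1−t)] = $2,583,000 ÷ [$2,583,000 − $1,104,000.00 − $414,925.37] = $2,583,000 ÷ $1,064,074.63 = 2.4275.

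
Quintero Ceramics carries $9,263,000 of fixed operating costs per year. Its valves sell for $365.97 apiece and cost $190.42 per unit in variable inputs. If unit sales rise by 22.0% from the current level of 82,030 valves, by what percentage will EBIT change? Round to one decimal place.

+61.7%

At 82,030 units, contribution = 82,030 × $175.55 = $14,400,366.50.
Subtracting fixed costs: EBIT = $14,400,366.50 − $9,263,000 = $5,137,366.50.
Degree of operating leverage = $14,400,366.50 / $5,137,366.50 = 2.8031.
%ΔEBIT = DOL × %ΔSales = 2.8031 × +22.0% = +61.7%.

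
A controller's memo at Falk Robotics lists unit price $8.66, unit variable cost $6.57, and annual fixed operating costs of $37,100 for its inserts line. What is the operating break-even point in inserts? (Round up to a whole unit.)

17,752 inserts

Contribution margin per unit = $8.66 − $6.57 = $2.09.
Units to break even: $37,100 ÷ $2.09 = 17,751.20, rounded up to 17,752.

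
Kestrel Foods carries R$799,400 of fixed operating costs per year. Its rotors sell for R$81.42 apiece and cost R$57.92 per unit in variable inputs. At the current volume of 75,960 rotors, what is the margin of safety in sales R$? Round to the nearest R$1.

Contribution margin per unit = R$81.42 − R$57.92 = R$23.50. Break-even units = R$799,400 ÷ R$23.50 = 34,017.02; break-even revenue = 34,017.02 × R$81.42 = R$2,769,665.87.
Current sales = 75,960 × R$81.42 = R$6,184,663.20.
Margin of safety = R$6,184,663.20 − R$2,769,665.87 = R$3,414,997.

R$3,414,997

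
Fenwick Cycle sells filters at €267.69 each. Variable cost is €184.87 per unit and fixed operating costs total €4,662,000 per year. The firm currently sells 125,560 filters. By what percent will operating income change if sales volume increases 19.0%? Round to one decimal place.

+34.4%

At 125,560 units, contribution = 125,560 × €82.82 = €10,398,879.20.
Subtracting fixed costs: EBIT = €10,398,879.20 − €4,662,000 = €5,736,879.20.
So DOL = total CM / EBIT = €10,398,879.20 / €5,736,879.20 = 1.8126.
%ΔEBIT = DOL × %ΔSales = 1.8126 × +19.0% = +34.4%.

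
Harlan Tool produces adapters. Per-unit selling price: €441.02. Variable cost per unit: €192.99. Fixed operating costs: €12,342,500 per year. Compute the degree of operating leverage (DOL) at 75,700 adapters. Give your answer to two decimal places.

At 75,700 units, contribution = 75,700 × €248.03 = €18,775,871.00.
Subtracting fixed costs: EBIT = €18,775,871.00 − €12,342,500 = €6,433,371.00.
DOL = contribution ÷ EBIT = €18,775,871.00 ÷ €6,433,371.00 = 2.9185.

2.92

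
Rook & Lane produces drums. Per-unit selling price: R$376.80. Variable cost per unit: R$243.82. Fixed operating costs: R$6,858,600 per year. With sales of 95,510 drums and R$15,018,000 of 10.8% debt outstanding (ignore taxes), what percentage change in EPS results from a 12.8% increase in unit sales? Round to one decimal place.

+38.5%

Total contribution margin = 95,510 × R$132.98 = R$12,700,919.80.
EBIT = R$12,700,919.80 − R$6,858,600 = R$5,842,319.80.
After interest of R$1,621,944.00, pre-tax earnings = R$4,220,375.80.
Degree of combined leverage = contribution ÷ (EBIT − I) = R$12,700,919.80 ÷ R$4,220,375.80 = 3.0094.
EPS therefore changes by 3.0094 × (+12.8%) = +38.5%.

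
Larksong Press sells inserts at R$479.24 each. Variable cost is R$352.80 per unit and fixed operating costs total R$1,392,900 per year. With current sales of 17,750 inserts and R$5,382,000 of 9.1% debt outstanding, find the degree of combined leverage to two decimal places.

6.21

Total contribution margin = 17,750 × R$126.44 = R$2,244,310.00.
Subtracting fixed costs: EBIT = R$2,244,310.00 − R$1,392,900 = R$851,410.00. Interest = R$489,762.00, so EBIT − I = R$361,648.00.
Degree of total leverage = total CM / (EBIT − interest) = R$2,244,310.00 / R$361,648.00 = 6.2058.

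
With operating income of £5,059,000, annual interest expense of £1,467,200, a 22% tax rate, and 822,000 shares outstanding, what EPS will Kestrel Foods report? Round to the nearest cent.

£3.41

Interest = £1,467,200.00, so EBT = £5,059,000 − £1,467,200.00 = £3,591,800.00.
Net income = £3,591,800.00 × (1 − 0.22) = £2,801,604.00.
EPS = £2,801,604.00 ÷ 822,000 = £3.41.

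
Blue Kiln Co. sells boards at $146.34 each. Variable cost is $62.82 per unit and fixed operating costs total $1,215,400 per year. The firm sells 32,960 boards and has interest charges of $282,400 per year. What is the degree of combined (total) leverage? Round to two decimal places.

2.19

Total contribution margin = 32,960 × $83.52 = $2,752,819.20.
Subtracting fixed costs: EBIT = $2,752,819.20 − $1,215,400 = $1,537,419.20. Interest = $282,400.00, so EBIT − I = $1,255,019.20.
Degree of total leverage = total CM / (EBIT − interest) = $2,752,819.20 / $1,255,019.20 = 2.1934.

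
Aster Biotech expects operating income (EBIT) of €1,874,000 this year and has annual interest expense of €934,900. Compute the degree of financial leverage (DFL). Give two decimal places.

2.00

Annual interest charges come to €934,900.00.
DFL = EBIT ÷ (EBIT − I) = €1,874,000 ÷ (€1,874,000 − €934,900.00) = €1,874,000 ÷ €939,100.00 = 1.9955.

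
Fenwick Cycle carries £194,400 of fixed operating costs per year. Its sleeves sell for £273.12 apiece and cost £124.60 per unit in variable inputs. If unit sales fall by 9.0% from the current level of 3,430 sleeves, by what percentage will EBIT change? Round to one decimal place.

-14.6%

At 3,430 units, contribution = 3,430 × £148.52 = £509,423.60.
Subtracting fixed costs: EBIT = £509,423.60 − £194,400 = £315,023.60.
So DOL = total CM / EBIT = £509,423.60 / £315,023.60 = 1.6171.
So EBIT moves 1.6171 × (-9.0%) = -14.6%.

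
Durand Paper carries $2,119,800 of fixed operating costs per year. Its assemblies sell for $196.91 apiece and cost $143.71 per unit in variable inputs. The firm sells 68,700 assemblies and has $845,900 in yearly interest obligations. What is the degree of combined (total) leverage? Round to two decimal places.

5.30

At 68,700 units, contribution = 68,700 × $53.20 = $3,654,840.00.
Subtracting fixed costs: EBIT = $3,654,840.00 − $2,119,800 = $1,535,040.00. Interest = $845,900.00, so EBIT − I = $689,140.00.
DCL = contribution ÷ (EBIT − I) = $3,654,840.00 ÷ $689,140.00 = 5.3035.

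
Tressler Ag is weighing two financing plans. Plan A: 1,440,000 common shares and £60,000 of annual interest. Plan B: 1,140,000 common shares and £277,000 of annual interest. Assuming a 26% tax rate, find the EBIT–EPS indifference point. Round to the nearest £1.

£1,101,600

Set EPS_A = EPS_B: (EBIT − £60,000)(1 − 0.26) ÷ 1,440,000 = (EBIT − £277,000)(1 − 0.26) ÷ 1,140,000.
Cancelling (1 − t) and cross-multiplying: 1,140,000·(EBIT − 60,000) = 1,440,000·(EBIT − 277,000).
EBIT × (1,440,000 − 1,140,000) = 277,000 × 1,440,000 − 60,000 × 1,140,000 = 330,480,000,000, so EBIT = 330,480,000,000 ÷ 300,000 = 1,101,600.00.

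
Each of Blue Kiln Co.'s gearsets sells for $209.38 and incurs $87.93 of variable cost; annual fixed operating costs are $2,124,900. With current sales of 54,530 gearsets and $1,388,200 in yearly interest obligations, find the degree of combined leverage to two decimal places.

Contribution at this volume is 54,530 × $121.45 = $6,622,668.50.
Operating income = contribution − fixed costs = $6,622,668.50 − $2,124,900 = $4,497,768.50. Interest = $1,388,200.00, so EBIT − I = $3,109,568.50.
DCL = contribution ÷ (EBIT − I) = $6,622,668.50 ÷ $3,109,568.50 = 2.1298.

2.13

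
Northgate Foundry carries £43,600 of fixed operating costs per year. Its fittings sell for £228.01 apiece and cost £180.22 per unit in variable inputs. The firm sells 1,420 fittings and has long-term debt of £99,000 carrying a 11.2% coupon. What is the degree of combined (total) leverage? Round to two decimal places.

At 1,420 units, contribution = 1,420 × £47.79 = £67,861.80.
EBIT = £67,861.80 − £43,600 = £24,261.80. Interest = £11,088.00.
DOL = £67,861.80 ÷ £24,261.80 = 2.7971; DFL = £24,261.80 ÷ £13,173.80 = 1.8417.
Combined leverage = 2.7971 × 1.8417 = 5.1514.

5.15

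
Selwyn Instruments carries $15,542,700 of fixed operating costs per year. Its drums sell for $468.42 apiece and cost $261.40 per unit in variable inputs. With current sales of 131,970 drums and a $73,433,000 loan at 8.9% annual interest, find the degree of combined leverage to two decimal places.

Contribution at this volume is 131,970 × $207.02 = $27,320,429.40.
Operating income = contribution − fixed costs = $27,320,429.40 − $15,542,700 = $11,777,729.40. Interest = $6,535,537.00, so EBIT − I = $5,242,192.40.
DCL = contribution ÷ (EBIT − I) = $27,320,429.40 ÷ $5,242,192.40 = 5.2116.

5.21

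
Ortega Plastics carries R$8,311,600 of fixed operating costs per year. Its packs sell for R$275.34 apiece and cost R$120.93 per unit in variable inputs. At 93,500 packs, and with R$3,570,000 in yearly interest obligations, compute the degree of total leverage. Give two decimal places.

5.65

Total contribution margin = 93,500 × R$154.41 = R$14,437,335.00.
Operating income = contribution − fixed costs = R$14,437,335.00 − R$8,311,600 = R$6,125,735.00. Interest = R$3,570,000.00, so EBIT − I = R$2,555,735.00.
DCL = contribution ÷ (EBIT − I) = R$14,437,335.00 ÷ R$2,555,735.00 = 5.6490.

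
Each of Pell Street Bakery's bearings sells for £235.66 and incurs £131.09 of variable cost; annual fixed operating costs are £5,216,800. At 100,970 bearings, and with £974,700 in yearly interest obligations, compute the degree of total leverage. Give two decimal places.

Contribution at this volume is 100,970 × £104.57 = £10,558,432.90.
EBIT = £10,558,432.90 − £5,216,800 = £5,341,632.90. Interest = £974,700.00, so EBIT − I = £4,366,932.90.
Degree of total leverage = total CM / (EBIT − interest) = £10,558,432.90 / £4,366,932.90 = 2.4178.

2.42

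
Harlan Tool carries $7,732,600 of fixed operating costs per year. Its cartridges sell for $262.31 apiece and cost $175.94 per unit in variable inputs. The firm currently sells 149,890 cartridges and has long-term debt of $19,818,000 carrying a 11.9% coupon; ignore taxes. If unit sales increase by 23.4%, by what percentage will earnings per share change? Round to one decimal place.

At 149,890 units, contribution = 149,890 × $86.37 = $12,945,999.30.
Operating income = contribution − fixed costs = $12,945,999.30 − $7,732,600 = $5,213,399.30.
After interest of $2,358,342.00, pre-tax earnings = $2,855,057.30.
DCL = total CM / (EBIT − I) = $12,945,999.30 / $2,855,057.30 = 4.5344.
EPS therefore changes by 4.5344 × (+23.4%) = +106.1%.

+106.1%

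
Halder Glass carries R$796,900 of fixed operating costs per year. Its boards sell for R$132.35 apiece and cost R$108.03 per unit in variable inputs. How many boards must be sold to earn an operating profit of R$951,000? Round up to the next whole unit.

71,871 boards

Each unit contributes R$132.35 − R$108.03 = R$24.32.
Required volume = (fixed costs + target profit) ÷ CM = (R$796,900 + R$951,000) ÷ R$24.32 = 71,870.89, so 71,871 boards.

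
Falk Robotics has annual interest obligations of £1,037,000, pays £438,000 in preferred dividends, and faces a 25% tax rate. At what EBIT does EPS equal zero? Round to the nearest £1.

Preferred dividends are paid after tax, so their pre-tax equivalent is £438,000 ÷ (1 − 0.25) = £584,000.00.
EPS = 0 when EBIT covers interest plus the pre-tax preferred burden: £1,037,000 + £584,000.00 = £1,621,000.00.

£1,621,000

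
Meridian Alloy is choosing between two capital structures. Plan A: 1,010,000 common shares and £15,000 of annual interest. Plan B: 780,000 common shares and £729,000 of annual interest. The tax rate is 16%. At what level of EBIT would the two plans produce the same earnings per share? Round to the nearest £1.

Set EPS_A = EPS_B: (EBIT − £15,000)(1 − 0.16) ÷ 1,010,000 = (EBIT − £729,000)(1 − 0.16) ÷ 780,000.
Cancelling (1 − t) and cross-multiplying: 780,000·(EBIT − 15,000) = 1,010,000·(EBIT − 729,000).
Solving, EBIT = (729,000·1,010,000 − 15,000·780,000) / (1,010,000 − 780,000) = 724,590,000,000 / 230,000 = 3,150,391.30.

£3,150,391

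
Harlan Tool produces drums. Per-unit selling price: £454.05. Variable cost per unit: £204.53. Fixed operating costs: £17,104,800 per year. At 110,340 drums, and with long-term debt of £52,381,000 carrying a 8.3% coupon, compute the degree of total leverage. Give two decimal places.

4.53

At 110,340 units, contribution = 110,340 × £249.52 = £27,532,036.80.
Operating income = contribution − fixed costs = £27,532,036.80 − £17,104,800 = £10,427,236.80. Interest = £4,347,623.00.
DOL = £27,532,036.80 ÷ £10,427,236.80 = 2.6404; DFL = £10,427,236.80 ÷ £6,079,613.80 = 1.7151.
Combined leverage = 2.6404 × 1.7151 = 4.5286.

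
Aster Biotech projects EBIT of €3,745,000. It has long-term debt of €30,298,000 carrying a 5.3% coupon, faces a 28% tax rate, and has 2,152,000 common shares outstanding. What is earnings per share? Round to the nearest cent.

€0.72

Interest = €1,605,794.00, so EBT = €3,745,000 − €1,605,794.00 = €2,139,206.00.
After tax at 28%: net income = €2,139,206.00 × 0.72 = €1,540,228.32.
Per share: €1,540,228.32 / 2,152,000 shares = €0.72.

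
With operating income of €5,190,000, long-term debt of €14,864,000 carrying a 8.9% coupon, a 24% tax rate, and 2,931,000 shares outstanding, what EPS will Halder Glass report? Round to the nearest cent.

€1.00

Pre-tax income = €5,190,000 − €1,322,896.00 = €3,867,104.00.
Net income = €3,867,104.00 × (1 − 0.24) = €2,938,999.04.
Per share: €2,938,999.04 / 2,931,000 shares = €1.00.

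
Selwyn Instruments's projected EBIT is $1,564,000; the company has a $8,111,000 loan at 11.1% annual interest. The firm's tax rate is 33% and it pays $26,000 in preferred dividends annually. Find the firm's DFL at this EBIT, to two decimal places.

Interest = $900,321.00.
Preferred dividends grossed up pre-tax: $26,000 / (1 − 0.33) = $38,805.97.
DFL = EBIT ÷ [EBIT − I − D_p/(1−t)] = $1,564,000 ÷ [$1,564,000 − $900,321.00 − $38,805.97] = $1,564,000 ÷ $624,873.03 = 2.5029.

2.50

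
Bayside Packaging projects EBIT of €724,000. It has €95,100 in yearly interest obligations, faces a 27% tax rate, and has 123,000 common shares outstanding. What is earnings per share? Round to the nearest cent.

Pre-tax income = €724,000 − €95,100.00 = €628,900.00.
Net income = €628,900.00 × (1 − 0.27) = €459,097.00.
EPS = €459,097.00 ÷ 123,000 = €3.73.

€3.73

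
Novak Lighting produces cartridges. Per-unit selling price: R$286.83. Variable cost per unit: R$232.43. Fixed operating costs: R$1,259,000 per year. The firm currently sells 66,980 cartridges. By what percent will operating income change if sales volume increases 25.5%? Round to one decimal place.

Total contribution margin = 66,980 × R$54.40 = R$3,643,712.00.
EBIT = R$3,643,712.00 − R$1,259,000 = R$2,384,712.00.
DOL = contribution ÷ EBIT = R$3,643,712.00 ÷ R$2,384,712.00 = 1.5279.
%ΔEBIT = DOL × %ΔSales = 1.5279 × +25.5% = +39.0%.

+39.0%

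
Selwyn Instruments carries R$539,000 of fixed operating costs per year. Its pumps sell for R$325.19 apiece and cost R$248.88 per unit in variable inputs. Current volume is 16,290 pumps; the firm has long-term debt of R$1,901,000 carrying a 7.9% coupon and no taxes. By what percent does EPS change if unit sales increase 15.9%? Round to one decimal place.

Total contribution margin = 16,290 × R$76.31 = R$1,243,089.90.
Subtracting fixed costs: EBIT = R$1,243,089.90 − R$539,000 = R$704,089.90.
Interest = R$150,179.00, so EBIT − I = R$553,910.90.
DCL = total CM / (EBIT − I) = R$1,243,089.90 / R$553,910.90 = 2.2442.
EPS therefore changes by 2.2442 × (+15.9%) = +35.7%.

+35.7%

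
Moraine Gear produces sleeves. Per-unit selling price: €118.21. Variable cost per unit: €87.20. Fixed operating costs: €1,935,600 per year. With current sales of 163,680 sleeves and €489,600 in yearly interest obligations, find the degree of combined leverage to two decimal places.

Total contribution margin = 163,680 × €31.01 = €5,075,716.80.
EBIT = €5,075,716.80 − €1,935,600 = €3,140,116.80. Interest = €489,600.00.
DOL = €5,075,716.80 ÷ €3,140,116.80 = 1.6164; DFL = €3,140,116.80 ÷ €2,650,516.80 = 1.1847.
DCL = DOL × DFL = 1.6164 × 1.1847 = 1.9149.

1.91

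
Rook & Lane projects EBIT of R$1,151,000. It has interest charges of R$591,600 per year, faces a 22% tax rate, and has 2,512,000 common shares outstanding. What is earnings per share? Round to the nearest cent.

R$0.17

Interest = R$591,600.00, so EBT = R$1,151,000 − R$591,600.00 = R$559,400.00.
After tax at 22%: net income = R$559,400.00 × 0.78 = R$436,332.00.
EPS = R$436,332.00 ÷ 2,512,000 = R$0.17.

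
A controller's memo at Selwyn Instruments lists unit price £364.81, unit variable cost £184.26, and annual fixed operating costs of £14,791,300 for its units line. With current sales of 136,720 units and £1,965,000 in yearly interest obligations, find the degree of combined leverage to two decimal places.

3.11

At 136,720 units, contribution = 136,720 × £180.55 = £24,684,796.00.
Operating income = contribution − fixed costs = £24,684,796.00 − £14,791,300 = £9,893,496.00. Interest = £1,965,000.00.
DOL = £24,684,796.00 ÷ £9,893,496.00 = 2.4951; DFL = £9,893,496.00 ÷ £7,928,496.00 = 1.2478.
Combined leverage = 2.4951 × 1.2478 = 3.1134.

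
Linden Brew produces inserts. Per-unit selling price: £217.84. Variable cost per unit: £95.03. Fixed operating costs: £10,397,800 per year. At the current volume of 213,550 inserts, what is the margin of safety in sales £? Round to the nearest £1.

Unit CM = price − variable cost = £217.84 − £95.03 = £122.81. Break-even units = £10,397,800 ÷ £122.81 = 84,665.74; break-even revenue = 84,665.74 × £217.84 = £18,443,585.64.
Current sales = 213,550 × £217.84 = £46,519,732.00.
Margin of safety = £46,519,732.00 − £18,443,585.64 = £28,076,146.

£28,076,146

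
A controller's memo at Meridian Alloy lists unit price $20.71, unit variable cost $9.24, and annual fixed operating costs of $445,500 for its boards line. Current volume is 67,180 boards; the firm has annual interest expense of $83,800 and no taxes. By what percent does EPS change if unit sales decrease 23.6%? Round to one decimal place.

Total contribution margin = 67,180 × $11.47 = $770,554.60.
Subtracting fixed costs: EBIT = $770,554.60 − $445,500 = $325,054.60.
After interest of $83,800.00, pre-tax earnings = $241,254.60.
Degree of combined leverage = contribution ÷ (EBIT − I) = $770,554.60 ÷ $241,254.60 = 3.1939.
EPS therefore changes by 3.1939 × (-23.6%) = -75.4%.

-75.4%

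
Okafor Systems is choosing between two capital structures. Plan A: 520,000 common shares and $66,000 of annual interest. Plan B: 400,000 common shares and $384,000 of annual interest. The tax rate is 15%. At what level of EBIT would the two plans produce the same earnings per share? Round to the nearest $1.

At indifference, (EBIT − 66,000)(1 − t)/520,000 = (EBIT − 384,000)(1 − t)/400,000.
Cancelling (1 − t) and cross-multiplying: 400,000·(EBIT − 66,000) = 520,000·(EBIT − 384,000).
Solving, EBIT = (384,000·520,000 − 66,000·400,000) / (520,000 − 400,000) = 173,280,000,000 / 120,000 = 1,444,000.00.

$1,444,000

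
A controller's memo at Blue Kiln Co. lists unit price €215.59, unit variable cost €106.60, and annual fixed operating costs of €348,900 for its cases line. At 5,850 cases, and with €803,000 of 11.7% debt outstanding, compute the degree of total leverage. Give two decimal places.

3.27

At 5,850 units, contribution = 5,850 × €108.99 = €637,591.50.
Operating income = contribution − fixed costs = €637,591.50 − €348,900 = €288,691.50. Interest = €93,951.00.
DOL = €637,591.50 ÷ €288,691.50 = 2.2086; DFL = €288,691.50 ÷ €194,740.50 = 1.4824.
Combined leverage = 2.2086 × 1.4824 = 3.2740.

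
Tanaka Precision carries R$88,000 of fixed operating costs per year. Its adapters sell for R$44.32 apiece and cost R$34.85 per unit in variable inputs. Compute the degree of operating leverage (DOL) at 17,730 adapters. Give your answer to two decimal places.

2.10

Contribution at this volume is 17,730 × R$9.47 = R$167,903.10.
Operating income = contribution − fixed costs = R$167,903.10 − R$88,000 = R$79,903.10.
So DOL = total CM / EBIT = R$167,903.10 / R$79,903.10 = 2.1013.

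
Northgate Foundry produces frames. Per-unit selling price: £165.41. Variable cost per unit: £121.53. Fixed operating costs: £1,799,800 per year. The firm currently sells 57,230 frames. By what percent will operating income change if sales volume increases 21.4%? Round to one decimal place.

+75.5%

Total contribution margin = 57,230 × £43.88 = £2,511,252.40.
Operating income = contribution − fixed costs = £2,511,252.40 − £1,799,800 = £711,452.40.
Degree of operating leverage = £2,511,252.40 / £711,452.40 = 3.5298.
%ΔEBIT = DOL × %ΔSales = 3.5298 × +21.4% = +75.5%.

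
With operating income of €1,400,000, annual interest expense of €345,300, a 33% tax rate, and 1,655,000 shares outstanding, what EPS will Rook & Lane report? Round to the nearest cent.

Interest = €345,300.00, so EBT = €1,400,000 − €345,300.00 = €1,054,700.00.
Net income = €1,054,700.00 × (1 − 0.33) = €706,649.00.
EPS = €706,649.00 ÷ 1,655,000 = €0.43.

€0.43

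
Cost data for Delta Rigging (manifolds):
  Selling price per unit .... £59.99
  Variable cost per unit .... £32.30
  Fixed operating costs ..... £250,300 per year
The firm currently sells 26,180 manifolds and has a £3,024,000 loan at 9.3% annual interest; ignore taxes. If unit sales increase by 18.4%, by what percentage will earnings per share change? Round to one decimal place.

Contribution at this volume is 26,180 × £27.69 = £724,924.20.
EBIT = £724,924.20 − £250,300 = £474,624.20.
After interest of £281,232.00, pre-tax earnings = £193,392.20.
DCL = total CM / (EBIT − I) = £724,924.20 / £193,392.20 = 3.7485.
EPS therefore changes by 3.7485 × (+18.4%) = +69.0%.

+69.0%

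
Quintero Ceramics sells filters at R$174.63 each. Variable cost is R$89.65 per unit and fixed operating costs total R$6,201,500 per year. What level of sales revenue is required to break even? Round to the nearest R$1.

R$12,743,798

CM per unit = R$174.63 − R$89.65 = R$84.98; CM ratio = R$84.98 / R$174.63 = 0.4866.
Break-even revenue = fixed costs × price ÷ CM = R$6,201,500 × R$174.63 ÷ R$84.98 = R$12,743,798.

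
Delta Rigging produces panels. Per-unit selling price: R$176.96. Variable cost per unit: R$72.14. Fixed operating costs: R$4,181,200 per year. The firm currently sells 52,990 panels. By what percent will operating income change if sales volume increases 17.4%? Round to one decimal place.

Contribution at this volume is 52,990 × R$104.82 = R$5,554,411.80.
Subtracting fixed costs: EBIT = R$5,554,411.80 − R$4,181,200 = R$1,373,211.80.
So DOL = total CM / EBIT = R$5,554,411.80 / R$1,373,211.80 = 4.0448.
%ΔEBIT = DOL × %ΔSales = 4.0448 × +17.4% = +70.4%.

+70.4%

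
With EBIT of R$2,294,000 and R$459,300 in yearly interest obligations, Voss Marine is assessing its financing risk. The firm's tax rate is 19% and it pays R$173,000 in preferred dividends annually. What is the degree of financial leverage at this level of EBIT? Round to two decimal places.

1.42

Annual interest charges come to R$459,300.00.
Pre-tax preferred-dividend burden = R$173,000 ÷ (1 − 0.19) = R$213,580.25.
DFL = EBIT ÷ [EBIT − I − D_p/(1−t)] = R$2,294,000 ÷ [R$2,294,000 − R$459,300.00 − R$213,580.25] = R$2,294,000 ÷ R$1,621,119.75 = 1.4151.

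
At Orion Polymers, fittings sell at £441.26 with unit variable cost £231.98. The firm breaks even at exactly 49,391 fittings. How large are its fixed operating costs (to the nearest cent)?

Contribution margin per unit = £441.26 − £231.98 = £209.28.
Since BE = FC / CM, FC = 49,391 × £209.28 = £10,336,548.48.

£10,336,548.48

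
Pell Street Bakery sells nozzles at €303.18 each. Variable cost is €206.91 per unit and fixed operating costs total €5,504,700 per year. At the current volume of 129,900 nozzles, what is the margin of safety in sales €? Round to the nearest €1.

€22,047,308

Contribution margin per unit = €303.18 − €206.91 = €96.27. Break-even units = €5,504,700 ÷ €96.27 = 57,179.81; break-even revenue = 57,179.81 × €303.18 = €17,335,773.82.
Actual sales revenue = 129,900 × €303.18 = €39,383,082.00.
Margin of safety = €39,383,082.00 − €17,335,773.82 = €22,047,308.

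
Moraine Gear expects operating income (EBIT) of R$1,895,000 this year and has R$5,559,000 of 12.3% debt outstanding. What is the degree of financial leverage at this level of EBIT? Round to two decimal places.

1.56

Annual interest charges come to R$683,757.00.
Degree of financial leverage = EBIT / (EBIT − interest) = R$1,895,000 / R$1,211,243.00 = 1.5645.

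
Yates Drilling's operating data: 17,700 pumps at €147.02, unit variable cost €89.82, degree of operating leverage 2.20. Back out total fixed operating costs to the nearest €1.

At 17,700 units, contribution = 17,700 × €57.20 = €1,012,440.00.
DOL = contribution / EBIT, so EBIT = €1,012,440.00 / 2.20 = €460,200.00.
Fixed costs = CM − EBIT = €1,012,440.00 − €460,200.00 = €552,240.

€552,240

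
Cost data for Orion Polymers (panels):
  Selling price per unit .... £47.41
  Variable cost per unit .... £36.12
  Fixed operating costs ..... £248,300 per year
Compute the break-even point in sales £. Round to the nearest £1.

£1,042,684

CM per unit = £47.41 − £36.12 = £11.29; CM ratio = £11.29 / £47.41 = 0.2381.
Break-even sales = FC ÷ CM ratio = £248,300 × £47.41 / £11.29 = £1,042,684.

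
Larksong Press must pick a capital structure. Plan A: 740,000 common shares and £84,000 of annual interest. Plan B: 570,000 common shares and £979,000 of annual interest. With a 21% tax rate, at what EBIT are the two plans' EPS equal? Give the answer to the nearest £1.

£3,979,882

At indifference, (EBIT − 84,000)(1 − t)/740,000 = (EBIT − 979,000)(1 − t)/570,000.
The (1 − t) factor cancels: (EBIT − 84,000) × 570,000 = (EBIT − 979,000) × 740,000.
EBIT × (740,000 − 570,000) = 979,000 × 740,000 − 84,000 × 570,000 = 676,580,000,000, so EBIT = 676,580,000,000 ÷ 170,000 = 3,979,882.35.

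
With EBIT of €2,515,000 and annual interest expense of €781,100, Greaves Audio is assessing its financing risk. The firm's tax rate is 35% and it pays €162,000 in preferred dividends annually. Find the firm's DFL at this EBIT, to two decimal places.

1.69

Interest = €781,100.00.
Pre-tax preferred-dividend burden = €162,000 ÷ (1 − 0.35) = €249,230.77.
DFL = EBIT ÷ [EBIT − I − D_p/(1−t)] = €2,515,000 ÷ [€2,515,000 − €781,100.00 − €249,230.77] = €2,515,000 ÷ €1,484,669.23 = 1.6940.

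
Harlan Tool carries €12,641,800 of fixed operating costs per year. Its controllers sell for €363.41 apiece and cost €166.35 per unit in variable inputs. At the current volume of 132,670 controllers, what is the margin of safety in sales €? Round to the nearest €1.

Unit CM = price − variable cost = €363.41 − €166.35 = €197.06. Break-even units = €12,641,800 ÷ €197.06 = 64,152.03; break-even revenue = 64,152.03 × €363.41 = €23,313,491.01.
Actual sales revenue = 132,670 × €363.41 = €48,213,604.70.
Margin of safety = €48,213,604.70 − €23,313,491.01 = €24,900,114.

€24,900,114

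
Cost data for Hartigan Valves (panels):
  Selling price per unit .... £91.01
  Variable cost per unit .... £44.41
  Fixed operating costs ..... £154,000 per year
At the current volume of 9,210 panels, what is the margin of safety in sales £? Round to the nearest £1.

Contribution margin per unit = £91.01 − £44.41 = £46.60. Break-even units = £154,000 ÷ £46.60 = 3,304.72; break-even revenue = 3,304.72 × £91.01 = £300,762.66.
Current sales = 9,210 × £91.01 = £838,202.10.
Margin of safety = £838,202.10 − £300,762.66 = £537,439.

£537,439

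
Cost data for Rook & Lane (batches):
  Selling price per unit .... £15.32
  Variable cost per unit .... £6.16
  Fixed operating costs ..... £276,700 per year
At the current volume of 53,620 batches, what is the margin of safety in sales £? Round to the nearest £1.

£358,681

Unit CM = price − variable cost = £15.32 − £6.16 = £9.16. Break-even units = £276,700 ÷ £9.16 = 30,207.42; break-even revenue = 30,207.42 × £15.32 = £462,777.73.
Actual sales revenue = 53,620 × £15.32 = £821,458.40.
Margin of safety = £821,458.40 − £462,777.73 = £358,681.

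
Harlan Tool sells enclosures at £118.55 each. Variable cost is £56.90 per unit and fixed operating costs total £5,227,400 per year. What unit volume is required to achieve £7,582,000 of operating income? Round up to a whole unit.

Contribution margin per unit = £118.55 − £56.90 = £61.65.
Units = (FC + target) / CM = (£5,227,400 + £7,582,000) / £61.65 = 207,776.16, so 207,777 enclosures.

207,777 enclosures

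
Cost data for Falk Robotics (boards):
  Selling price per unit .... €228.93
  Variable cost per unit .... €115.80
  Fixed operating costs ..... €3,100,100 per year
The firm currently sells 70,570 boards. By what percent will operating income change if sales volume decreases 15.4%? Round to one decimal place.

-25.2%

Contribution at this volume is 70,570 × €113.13 = €7,983,584.10.
Operating income = contribution − fixed costs = €7,983,584.10 − €3,100,100 = €4,883,484.10.
Degree of operating leverage = €7,983,584.10 / €4,883,484.10 = 1.6348.
%ΔEBIT = DOL × %ΔSales = 1.6348 × -15.4% = -25.2%.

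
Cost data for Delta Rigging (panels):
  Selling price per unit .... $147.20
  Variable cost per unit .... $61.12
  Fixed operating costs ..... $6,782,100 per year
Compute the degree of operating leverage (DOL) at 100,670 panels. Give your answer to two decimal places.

At 100,670 units, contribution = 100,670 × $86.08 = $8,665,673.60.
Subtracting fixed costs: EBIT = $8,665,673.60 − $6,782,100 = $1,883,573.60.
So DOL = total CM / EBIT = $8,665,673.60 / $1,883,573.60 = 4.6007.

4.60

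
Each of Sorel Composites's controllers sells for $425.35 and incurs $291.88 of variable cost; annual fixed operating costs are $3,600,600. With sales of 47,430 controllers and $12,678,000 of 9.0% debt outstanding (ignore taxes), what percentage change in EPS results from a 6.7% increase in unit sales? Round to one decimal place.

+26.7%

Total contribution margin = 47,430 × $133.47 = $6,330,482.10.
Subtracting fixed costs: EBIT = $6,330,482.10 − $3,600,600 = $2,729,882.10.
Interest = $1,141,020.00, so EBIT − I = $1,588,862.10.
Degree of combined leverage = contribution ÷ (EBIT − I) = $6,330,482.10 ÷ $1,588,862.10 = 3.9843.
EPS therefore changes by 3.9843 × (+6.7%) = +26.7%.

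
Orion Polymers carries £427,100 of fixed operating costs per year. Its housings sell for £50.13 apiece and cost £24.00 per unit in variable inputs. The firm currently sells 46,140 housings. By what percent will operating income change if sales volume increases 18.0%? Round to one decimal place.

At 46,140 units, contribution = 46,140 × £26.13 = £1,205,638.20.
Subtracting fixed costs: EBIT = £1,205,638.20 − £427,100 = £778,538.20.
Degree of operating leverage = £1,205,638.20 / £778,538.20 = 1.5486.
%ΔEBIT = DOL × %ΔSales = 1.5486 × +18.0% = +27.9%.

+27.9%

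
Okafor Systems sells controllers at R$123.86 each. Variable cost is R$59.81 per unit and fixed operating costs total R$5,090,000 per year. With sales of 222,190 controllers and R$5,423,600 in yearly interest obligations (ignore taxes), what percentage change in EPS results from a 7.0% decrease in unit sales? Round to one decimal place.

-26.8%

Contribution at this volume is 222,190 × R$64.05 = R$14,231,269.50.
Operating income = contribution − fixed costs = R$14,231,269.50 − R$5,090,000 = R$9,141,269.50.
After interest of R$5,423,600.00, pre-tax earnings = R$3,717,669.50.
DCL = total CM / (EBIT − I) = R$14,231,269.50 / R$3,717,669.50 = 3.8280.
%ΔEPS = DCL × %ΔSales = 3.8280 × -7.0% = -26.8%.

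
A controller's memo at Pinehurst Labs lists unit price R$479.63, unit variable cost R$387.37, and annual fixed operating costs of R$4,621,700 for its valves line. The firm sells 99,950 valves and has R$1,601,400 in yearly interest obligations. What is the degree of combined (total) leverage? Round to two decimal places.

Total contribution margin = 99,950 × R$92.26 = R$9,221,387.00.
EBIT = R$9,221,387.00 − R$4,621,700 = R$4,599,687.00. Interest = R$1,601,400.00, so EBIT − I = R$2,998,287.00.
DCL = contribution ÷ (EBIT − I) = R$9,221,387.00 ÷ R$2,998,287.00 = 3.0756.

3.08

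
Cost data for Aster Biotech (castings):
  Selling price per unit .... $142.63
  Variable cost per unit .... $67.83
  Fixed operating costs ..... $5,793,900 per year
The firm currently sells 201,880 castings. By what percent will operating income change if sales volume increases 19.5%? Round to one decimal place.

+31.6%

Total contribution margin = 201,880 × $74.80 = $15,100,624.00.
Operating income = contribution − fixed costs = $15,100,624.00 − $5,793,900 = $9,306,724.00.
Degree of operating leverage = $15,100,624.00 / $9,306,724.00 = 1.6225.
Operating income changes by 1.6225 × +19.5% = +31.6%.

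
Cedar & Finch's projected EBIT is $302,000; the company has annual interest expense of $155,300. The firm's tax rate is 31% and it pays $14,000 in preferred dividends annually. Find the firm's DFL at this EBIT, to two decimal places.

Interest = $155,300.00.
Preferred dividends grossed up pre-tax: $14,000 / (1 − 0.31) = $20,289.86.
DFL = EBIT ÷ [EBIT − I − D_p/(1−t)] = $302,000 ÷ [$302,000 − $155,300.00 − $20,289.86] = $302,000 ÷ $126,410.14 = 2.3890.

2.39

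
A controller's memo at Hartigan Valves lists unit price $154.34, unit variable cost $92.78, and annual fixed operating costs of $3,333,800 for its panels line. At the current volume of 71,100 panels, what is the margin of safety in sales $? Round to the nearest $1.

Contribution margin per unit = $154.34 − $92.78 = $61.56. Break-even units = $3,333,800 ÷ $61.56 = 54,155.30; break-even revenue = 54,155.30 × $154.34 = $8,358,328.33.
Actual sales revenue = 71,100 × $154.34 = $10,973,574.00.
Margin of safety = $10,973,574.00 − $8,358,328.33 = $2,615,246.

$2,615,246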